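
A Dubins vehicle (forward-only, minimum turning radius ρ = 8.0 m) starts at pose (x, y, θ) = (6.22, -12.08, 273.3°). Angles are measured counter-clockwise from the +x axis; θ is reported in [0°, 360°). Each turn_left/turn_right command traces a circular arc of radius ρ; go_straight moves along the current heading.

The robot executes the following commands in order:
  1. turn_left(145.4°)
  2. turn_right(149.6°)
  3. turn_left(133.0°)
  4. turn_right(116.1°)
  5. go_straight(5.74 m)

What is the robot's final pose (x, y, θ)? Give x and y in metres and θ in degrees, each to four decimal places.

set_pose: (x, y, θ) = (6.2200, -12.0800, 273.3000°), ρ = 8.0
turn_left(145.4°): centre at ρ to the left, rotate +145.4° → (21.0424, -15.7756, 418.7000° ≡ 58.7000°)
turn_right(149.6°): centre at ρ to the right, rotate −149.6° → (35.8771, -20.0575, -90.9000° ≡ 269.1000°)
turn_left(133.0°): centre at ρ to the left, rotate +133.0° → (49.2395, -26.1189, 402.1000° ≡ 42.1000°)
turn_right(116.1°): centre at ρ to the right, rotate −116.1° → (62.2930, -29.8496, -74.0000° ≡ 286.0000°)
go_straight(5.74): x += 5.74·cos θ, y += 5.74·sin θ → (63.8752, -35.3673, 286.0000°)

(63.8752, -35.3673, 286.0000°)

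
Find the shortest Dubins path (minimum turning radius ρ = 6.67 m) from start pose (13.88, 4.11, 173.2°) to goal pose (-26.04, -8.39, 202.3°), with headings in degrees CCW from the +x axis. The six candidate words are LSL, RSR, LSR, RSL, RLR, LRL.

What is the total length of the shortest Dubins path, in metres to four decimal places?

41.9190 m

Let ψ = atan2(Δy, Δx) = atan2(-12.50, -39.92) = -162.6133° be the start→goal bearing.
Normalize: d = |goal − start| / ρ = 41.831285/6.67 = 6.271557, α = (θ_start − ψ) mod 360° = 335.8133° = 5.861048 rad, β = (θ_goal − ψ) mod 360° = 4.9133° = 0.085753 rad.
Common terms: sin α = -0.409711, cos α = 0.912215, sin β = 0.085648, cos β = 0.996325, cos(α−β) = 0.873772, d² = 39.332427. Work in radians in the unit-radius frame; every candidate has L = ρ·(t + p + q).
LSL: p² = 2 + d² − 2cos(α−β) + 2d(sin α − sin β) = 33.371532; p = √p² = 5.776810; φ = atan2(cos β − cos α, d + sin α − sin β) = 0.014560 rad; t = (φ − α) mod 2π = 0.436698 rad, q = (β − φ) mod 2π = 0.071193 rad → L = 6.67·(0.436698 + 5.776810 + 0.071193) = 6.67·6.284701 = 41.918953 m
RSR: p² = 2 + d² − 2cos(α−β) + 2d(sin β − sin α) = 45.798233; p = √p² = 6.767439; φ = atan2(cos α − cos β, d − sin α + sin β) = -0.012429 rad; t = (α − φ) mod 2π = 5.873477 rad, q = (φ − β) mod 2π = 6.185003 rad → L = 6.67·(5.873477 + 6.767439 + 6.185003) = 6.67·18.825919 = 125.568879 m
LSR: p² = d² − 2 + 2cos(α−β) + 2d(sin α + sin β) = 35.015208; p = √p² = 5.917365; φ = atan2(−cos α − cos β, d + sin α + sin β) − atan2(−2, p) = 0.015417 rad; t = (φ − α) mod 2π = 0.437554 rad, q = (φ − β) mod 2π = 6.212849 rad → L = 6.67·(0.437554 + 5.917365 + 6.212849) = 6.67·12.567768 = 83.827012 m
RSL: p² = d² − 2 + 2cos(α−β) − 2d(sin α + sin β) = 43.144735; p = √p² = 6.568465; φ = atan2(cos α + cos β, d − sin α − sin β) − atan2(2, p) = -0.013895 rad; t = (α − φ) mod 2π = 5.874943 rad, q = (β − φ) mod 2π = 0.099648 rad → L = 6.67·(5.874943 + 6.568465 + 0.099648) = 6.67·12.543056 = 83.662184 m
RLR: c = (6 − d² + 2cos(α−β) + 2d(sin α − sin β))/8 = -4.724779, |c| > 1 → infeasible
LRL: c = (6 − d² + 2cos(α−β) − 2d(sin α − sin β))/8 = -3.171441, |c| > 1 → infeasible
Shortest: LSL with L = 41.918953 m ≈ 41.9190 m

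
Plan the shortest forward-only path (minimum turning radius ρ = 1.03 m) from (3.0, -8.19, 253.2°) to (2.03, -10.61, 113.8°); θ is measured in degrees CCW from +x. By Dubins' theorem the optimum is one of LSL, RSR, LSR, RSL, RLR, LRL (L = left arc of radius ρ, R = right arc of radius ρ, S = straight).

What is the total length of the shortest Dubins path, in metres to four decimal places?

Let ψ = atan2(Δy, Δx) = atan2(-2.42, -0.97) = -111.8422° be the start→goal bearing.
Normalize: d = |goal − start| / ρ = 2.607163/1.03 = 2.531226, α = (θ_start − ψ) mod 360° = 5.0422° = 0.088003 rad, β = (θ_goal − ψ) mod 360° = 225.6422° = 3.938200 rad.
Common terms: sin α = 0.087890, cos α = 0.996130, sin β = -0.714988, cos β = -0.699137, cos(α−β) = -0.759271, d² = 6.407107. Work in radians in the unit-radius frame; every candidate has L = ρ·(t + p + q).
LSL: p² = 2 + d² − 2cos(α−β) + 2d(sin α − sin β) = 13.990181; p = √p² = 3.740345; φ = atan2(cos β − cos α, d + sin α − sin β) = -0.470395 rad; t = (φ − α) mod 2π = 5.724787 rad, q = (β − φ) mod 2π = 4.408594 rad → L = 1.03·(5.724787 + 3.740345 + 4.408594) = 1.03·13.873727 = 14.289938 m
RSR: p² = 2 + d² − 2cos(α−β) + 2d(sin β − sin α) = 5.861119; p = √p² = 2.420975; φ = atan2(cos α − cos β, d − sin α + sin β) = 0.775736 rad; t = (α − φ) mod 2π = 5.595453 rad, q = (φ − β) mod 2π = 3.120721 rad → L = 1.03·(5.595453 + 2.420975 + 3.120721) = 1.03·11.137149 = 11.471264 m
LSR: p² = d² − 2 + 2cos(α−β) + 2d(sin α + sin β) = -0.286091 < 0 → infeasible
RSL: p² = d² − 2 + 2cos(α−β) − 2d(sin α + sin β) = 6.063220; p = √p² = 2.462361; φ = atan2(cos α + cos β, d − sin α − sin β) − atan2(2, p) = -0.588394 rad; t = (α − φ) mod 2π = 0.676397 rad, q = (β − φ) mod 2π = 4.526593 rad → L = 1.03·(0.676397 + 2.462361 + 4.526593) = 1.03·7.665351 = 7.895312 m
RLR: c = (6 − d² + 2cos(α−β) + 2d(sin α − sin β))/8 = 0.267360; p = 2π − arccos c = 4.983041 rad; φ = atan2(cos α − cos β, d − sin α + sin β) = 0.775736 rad; t = (α − φ + p/2) mod 2π = 1.803788 rad, q = (α − β − t + p) mod 2π = 5.612242 rad → L = 1.03·(1.803788 + 4.983041 + 5.612242) = 1.03·12.399072 = 12.771044 m
LRL: c = (6 − d² + 2cos(α−β) − 2d(sin α − sin β))/8 = -0.748773; p = 2π − arccos c = 3.866181 rad; φ = atan2(cos β − cos α, d + sin α − sin β) = -0.470395 rad; t = (φ − α + p/2) mod 2π = 1.374692 rad, q = (β − α − t + p) mod 2π = 0.058499 rad → L = 1.03·(1.374692 + 3.866181 + 0.058499) = 1.03·5.299372 = 5.458353 m
Shortest: LRL with L = 5.458353 m ≈ 5.4584 m

5.4584 m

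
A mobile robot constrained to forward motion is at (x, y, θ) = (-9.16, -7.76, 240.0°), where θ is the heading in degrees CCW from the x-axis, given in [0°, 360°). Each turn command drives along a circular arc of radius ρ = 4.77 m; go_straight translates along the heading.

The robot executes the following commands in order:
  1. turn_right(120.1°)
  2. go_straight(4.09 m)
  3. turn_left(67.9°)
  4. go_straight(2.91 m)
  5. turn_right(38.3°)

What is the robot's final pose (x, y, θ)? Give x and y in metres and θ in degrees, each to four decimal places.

set_pose: (x, y, θ) = (-9.1600, -7.7600, 240.0000°), ρ = 4.77
turn_right(120.1°): centre at ρ to the right, rotate −120.1° → (-17.4260, -7.7528, 119.9000°)
go_straight(4.09): x += 4.09·cos θ, y += 4.09·sin θ → (-19.4649, -4.2072, 119.9000°)
turn_left(67.9°): centre at ρ to the left, rotate +67.9° → (-24.2473, -1.8591, 187.8000°)
go_straight(2.91): x += 2.91·cos θ, y += 2.91·sin θ → (-27.1304, -2.2540, 187.8000°)
turn_right(38.3°): centre at ρ to the right, rotate −38.3° → (-30.1987, -1.6381, 149.5000°)

(-30.1987, -1.6381, 149.5000°)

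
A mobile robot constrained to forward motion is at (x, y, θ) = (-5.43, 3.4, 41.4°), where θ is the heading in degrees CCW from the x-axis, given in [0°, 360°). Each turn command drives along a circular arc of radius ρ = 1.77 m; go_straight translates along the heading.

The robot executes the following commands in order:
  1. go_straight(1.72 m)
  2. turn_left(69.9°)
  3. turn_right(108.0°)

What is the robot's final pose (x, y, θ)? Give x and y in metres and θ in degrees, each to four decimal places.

(-2.1140, 8.9181, 3.3000°)

set_pose: (x, y, θ) = (-5.4300, 3.4000, 41.4000°), ρ = 1.77
go_straight(1.72): x += 1.72·cos θ, y += 1.72·sin θ → (-4.1398, 4.5375, 41.4000°)
turn_left(69.9°): centre at ρ to the left, rotate +69.9° → (-3.6612, 6.5081, 111.3000°)
turn_right(108.0°): centre at ρ to the right, rotate −108.0° → (-2.1140, 8.9181, 3.3000°)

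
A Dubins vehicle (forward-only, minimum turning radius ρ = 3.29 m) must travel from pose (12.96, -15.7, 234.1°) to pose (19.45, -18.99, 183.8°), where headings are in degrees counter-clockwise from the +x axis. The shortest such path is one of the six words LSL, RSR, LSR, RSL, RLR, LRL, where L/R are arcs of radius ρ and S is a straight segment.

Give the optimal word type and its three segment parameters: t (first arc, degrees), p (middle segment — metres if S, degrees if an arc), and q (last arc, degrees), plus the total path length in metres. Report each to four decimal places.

LSL: t = 76.9448°, p = 6.1570 m, q = 232.7552°, L = 23.9404 m

Let ψ = atan2(Δy, Δx) = atan2(-3.29, 6.49) = -26.8820° be the start→goal bearing.
Normalize: d = |goal − start| / ρ = 7.276277/3.29 = 2.211634, α = (θ_start − ψ) mod 360° = 260.9820° = 4.554995 rad, β = (θ_goal − ψ) mod 360° = 210.6820° = 3.677094 rad.
Common terms: sin α = -0.987639, cos α = -0.156745, sin β = -0.510273, cos β = -0.860013, cos(α−β) = 0.638768, d² = 4.891326. Work in radians in the unit-radius frame; every candidate has L = ρ·(t + p + q).
LSL: p² = 2 + d² − 2cos(α−β) + 2d(sin α − sin β) = 3.502270; p = √p² = 1.871435; φ = atan2(cos β − cos α, d + sin α − sin β) = -0.385250 rad; t = (φ − α) mod 2π = 1.342941 rad, q = (β − φ) mod 2π = 4.062344 rad → L = 3.29·(1.342941 + 1.871435 + 4.062344) = 3.29·7.276720 = 23.940409 m
RSR: p² = 2 + d² − 2cos(α−β) + 2d(sin β − sin α) = 7.725310; p = √p² = 2.779444; φ = atan2(cos α − cos β, d − sin α + sin β) = 0.255805 rad; t = (α − φ) mod 2π = 4.299190 rad, q = (φ − β) mod 2π = 2.861896 rad → L = 3.29·(4.299190 + 2.779444 + 2.861896) = 3.29·9.940530 = 32.704344 m
LSR: p² = d² − 2 + 2cos(α−β) + 2d(sin α + sin β) = -2.456804 < 0 → infeasible
RSL: p² = d² − 2 + 2cos(α−β) − 2d(sin α + sin β) = 10.794527; p = √p² = 3.285503; φ = atan2(cos α + cos β, d − sin α − sin β) − atan2(2, p) = -0.814340 rad; t = (α − φ) mod 2π = 5.369335 rad, q = (β − φ) mod 2π = 4.491434 rad → L = 3.29·(5.369335 + 3.285503 + 4.491434) = 3.29·13.146271 = 43.251231 m
RLR: c = (6 − d² + 2cos(α−β) + 2d(sin α − sin β))/8 = 0.034336; p = 2π − arccos c = 4.746732 rad; φ = atan2(cos α − cos β, d − sin α + sin β) = 0.255805 rad; t = (α − φ + p/2) mod 2π = 0.389370 rad, q = (α − β − t + p) mod 2π = 5.235262 rad → L = 3.29·(0.389370 + 4.746732 + 5.235262) = 3.29·10.371364 = 34.121789 m
LRL: c = (6 − d² + 2cos(α−β) − 2d(sin α − sin β))/8 = 0.562216; p = 2π − arccos c = 5.309452 rad; φ = atan2(cos β − cos α, d + sin α − sin β) = -0.385250 rad; t = (φ − α + p/2) mod 2π = 3.997667 rad, q = (β − α − t + p) mod 2π = 0.433885 rad → L = 3.29·(3.997667 + 5.309452 + 0.433885) = 3.29·9.741004 = 32.047903 m
Shortest: LSL with L = 23.940409 m ≈ 23.9404 m
Convert LSL to answer units (arcs ×180/π): t = 1.342941·180/π = 76.9448°, p = ρ·p = 3.29·1.871435 = 6.1570 m, q = 4.062344·180/π = 232.7552°, L = 23.9404 m.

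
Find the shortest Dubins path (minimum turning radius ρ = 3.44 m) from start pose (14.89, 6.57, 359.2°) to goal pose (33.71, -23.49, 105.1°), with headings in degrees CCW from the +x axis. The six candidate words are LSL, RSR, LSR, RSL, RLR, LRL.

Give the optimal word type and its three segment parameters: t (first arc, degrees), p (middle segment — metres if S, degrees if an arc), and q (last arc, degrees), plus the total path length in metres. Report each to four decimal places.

Let ψ = atan2(Δy, Δx) = atan2(-30.06, 18.82) = -57.9501° be the start→goal bearing.
Normalize: d = |goal − start| / ρ = 35.465420/3.44 = 10.309715, α = (θ_start − ψ) mod 360° = 57.1501° = 0.997457 rad, β = (θ_goal − ψ) mod 360° = 163.0501° = 2.845761 rad.
Common terms: sin α = 0.840094, cos α = 0.542440, sin β = 0.291536, cos β = -0.956560, cos(α−β) = -0.273959, d² = 106.290224. Work in radians in the unit-radius frame; every candidate has L = ρ·(t + p + q).
LSL: p² = 2 + d² − 2cos(α−β) + 2d(sin α − sin β) = 120.149115; p = √p² = 10.961255; φ = atan2(cos β − cos α, d + sin α − sin β) = -0.137184 rad; t = (φ − α) mod 2π = 5.148544 rad, q = (β − φ) mod 2π = 2.982945 rad → L = 3.44·(5.148544 + 10.961255 + 2.982945) = 3.44·19.092744 = 65.679040 m
RSR: p² = 2 + d² − 2cos(α−β) + 2d(sin β − sin α) = 97.527171; p = √p² = 9.875585; φ = atan2(cos α − cos β, d − sin α + sin β) = 0.152377 rad; t = (α − φ) mod 2π = 0.845080 rad, q = (φ − β) mod 2π = 3.589802 rad → L = 3.44·(0.845080 + 9.875585 + 3.589802) = 3.44·14.310466 = 49.228004 m
LSR: p² = d² − 2 + 2cos(α−β) + 2d(sin α + sin β) = 127.075871; p = √p² = 11.272793; φ = atan2(−cos α − cos β, d + sin α + sin β) − atan2(−2, p) = 0.211770 rad; t = (φ − α) mod 2π = 5.497498 rad, q = (φ − β) mod 2π = 3.649195 rad → L = 3.44·(5.497498 + 11.272793 + 3.649195) = 3.44·20.419487 = 70.243034 m
RSL: p² = d² − 2 + 2cos(α−β) − 2d(sin α + sin β) = 80.408741; p = √p² = 8.967092; φ = atan2(cos α + cos β, d − sin α − sin β) − atan2(2, p) = -0.264536 rad; t = (α − φ) mod 2π = 1.261993 rad, q = (β − φ) mod 2π = 3.110297 rad → L = 3.44·(1.261993 + 8.967092 + 3.110297) = 3.44·13.339382 = 45.887475 m
RLR: c = (6 − d² + 2cos(α−β) + 2d(sin α − sin β))/8 = -11.190896, |c| > 1 → infeasible
LRL: c = (6 − d² + 2cos(α−β) − 2d(sin α − sin β))/8 = -14.018639, |c| > 1 → infeasible
Shortest: RSL with L = 45.887475 m ≈ 45.8875 m
Convert RSL to answer units (arcs ×180/π): t = 1.261993·180/π = 72.3069°, p = ρ·p = 3.44·8.967092 = 30.8468 m, q = 3.110297·180/π = 178.2069°, L = 45.8875 m.

RSL: t = 72.3069°, p = 30.8468 m, q = 178.2069°, L = 45.8875 m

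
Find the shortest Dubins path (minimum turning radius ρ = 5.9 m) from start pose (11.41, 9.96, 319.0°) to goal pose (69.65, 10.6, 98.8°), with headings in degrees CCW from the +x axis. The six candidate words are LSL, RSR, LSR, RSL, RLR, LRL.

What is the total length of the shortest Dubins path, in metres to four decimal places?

Let ψ = atan2(Δy, Δx) = atan2(0.64, 58.24) = 0.6296° be the start→goal bearing.
Normalize: d = |goal − start| / ρ = 58.243516/5.9 = 9.871782, α = (θ_start − ψ) mod 360° = 318.3704° = 5.556612 rad, β = (θ_goal − ψ) mod 360° = 98.1704° = 1.713397 rad.
Common terms: sin α = -0.664312, cos α = 0.747455, sin β = 0.989850, cos β = -0.142118, cos(α−β) = -0.763796, d² = 97.452088. Work in radians in the unit-radius frame; every candidate has L = ρ·(t + p + q).
LSL: p² = 2 + d² − 2cos(α−β) + 2d(sin α − sin β) = 68.320622; p = √p² = 8.265629; φ = atan2(cos β − cos α, d + sin α − sin β) = -0.107832 rad; t = (φ − α) mod 2π = 0.618742 rad, q = (β − φ) mod 2π = 1.821229 rad → L = 5.9·(0.618742 + 8.265629 + 1.821229) = 5.9·10.705599 = 63.163035 m
RSR: p² = 2 + d² − 2cos(α−β) + 2d(sin β − sin α) = 133.638739; p = √p² = 11.560222; φ = atan2(cos α − cos β, d − sin α + sin β) = 0.077027 rad; t = (α − φ) mod 2π = 5.479584 rad, q = (φ − β) mod 2π = 4.646816 rad → L = 5.9·(5.479584 + 11.560222 + 4.646816) = 5.9·21.686623 = 127.951073 m
LSR: p² = d² − 2 + 2cos(α−β) + 2d(sin α + sin β) = 100.351764; p = √p² = 10.017573; φ = atan2(−cos α − cos β, d + sin α + sin β) − atan2(−2, p) = 0.137765 rad; t = (φ − α) mod 2π = 0.864339 rad, q = (φ − β) mod 2π = 4.707554 rad → L = 5.9·(0.864339 + 10.017573 + 4.707554) = 5.9·15.589466 = 91.977847 m
RSL: p² = d² − 2 + 2cos(α−β) − 2d(sin α + sin β) = 87.497229; p = √p² = 9.353995; φ = atan2(cos α + cos β, d − sin α − sin β) − atan2(2, p) = -0.147314 rad; t = (α − φ) mod 2π = 5.703926 rad, q = (β − φ) mod 2π = 1.860711 rad → L = 5.9·(5.703926 + 9.353995 + 1.860711) = 5.9·16.918633 = 99.819933 m
RLR: c = (6 − d² + 2cos(α−β) + 2d(sin α − sin β))/8 = -15.704842, |c| > 1 → infeasible
LRL: c = (6 − d² + 2cos(α−β) − 2d(sin α − sin β))/8 = -7.540078, |c| > 1 → infeasible
Shortest: LSL with L = 63.163035 m ≈ 63.1630 m

63.1630 m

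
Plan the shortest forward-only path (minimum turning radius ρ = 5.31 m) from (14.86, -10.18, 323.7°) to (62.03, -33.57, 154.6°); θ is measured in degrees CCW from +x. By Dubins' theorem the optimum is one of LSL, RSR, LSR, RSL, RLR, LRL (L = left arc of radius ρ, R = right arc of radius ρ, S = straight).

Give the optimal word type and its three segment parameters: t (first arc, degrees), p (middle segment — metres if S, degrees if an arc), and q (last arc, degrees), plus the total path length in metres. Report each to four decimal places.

Let ψ = atan2(Δy, Δx) = atan2(-23.39, 47.17) = -26.3753° be the start→goal bearing.
Normalize: d = |goal − start| / ρ = 52.650745/5.31 = 9.915395, α = (θ_start − ψ) mod 360° = 350.0753° = 6.109966 rad, β = (θ_goal − ψ) mod 360° = 180.9753° = 3.158614 rad.
Common terms: sin α = -0.172355, cos α = 0.985035, sin β = -0.017021, cos β = -0.999855, cos(α−β) = -0.981959, d² = 98.315051. Work in radians in the unit-radius frame; every candidate has L = ρ·(t + p + q).
LSL: p² = 2 + d² − 2cos(α−β) + 2d(sin α − sin β) = 99.198570; p = √p² = 9.959848; φ = atan2(cos β − cos α, d + sin α − sin β) = -0.200633 rad; t = (φ − α) mod 2π = 6.255772 rad, q = (β − φ) mod 2π = 3.359246 rad → L = 5.31·(6.255772 + 9.959848 + 3.359246) = 5.31·19.574867 = 103.942542 m
RSR: p² = 2 + d² − 2cos(α−β) + 2d(sin β − sin α) = 105.359366; p = √p² = 10.264471; φ = atan2(cos α − cos β, d − sin α + sin β) = 0.194601 rad; t = (α − φ) mod 2π = 5.915365 rad, q = (φ − β) mod 2π = 3.319172 rad → L = 5.31·(5.915365 + 10.264471 + 3.319172) = 5.31·19.499008 = 103.539733 m
LSR: p² = d² − 2 + 2cos(α−β) + 2d(sin α + sin β) = 90.595675; p = √p² = 9.518176; φ = atan2(−cos α − cos β, d + sin α + sin β) − atan2(−2, p) = 0.208635 rad; t = (φ − α) mod 2π = 0.381855 rad, q = (φ − β) mod 2π = 3.333206 rad → L = 5.31·(0.381855 + 9.518176 + 3.333206) = 5.31·13.233237 = 70.268488 m
RSL: p² = d² − 2 + 2cos(α−β) − 2d(sin α + sin β) = 98.106591; p = √p² = 9.904877; φ = atan2(cos α + cos β, d − sin α − sin β) − atan2(2, p) = -0.200708 rad; t = (α − φ) mod 2π = 0.027489 rad, q = (β − φ) mod 2π = 3.359322 rad → L = 5.31·(0.027489 + 9.904877 + 3.359322) = 5.31·13.291688 = 70.578865 m
RLR: c = (6 − d² + 2cos(α−β) + 2d(sin α − sin β))/8 = -12.169921, |c| > 1 → infeasible
LRL: c = (6 − d² + 2cos(α−β) − 2d(sin α − sin β))/8 = -11.399821, |c| > 1 → infeasible
Shortest: LSR with L = 70.268488 m ≈ 70.2685 m
Convert LSR to answer units (arcs ×180/π): t = 0.381855·180/π = 21.8787°, p = ρ·p = 5.31·9.518176 = 50.5415 m, q = 3.333206·180/π = 190.9787°, L = 70.2685 m.

LSR: t = 21.8787°, p = 50.5415 m, q = 190.9787°, L = 70.2685 m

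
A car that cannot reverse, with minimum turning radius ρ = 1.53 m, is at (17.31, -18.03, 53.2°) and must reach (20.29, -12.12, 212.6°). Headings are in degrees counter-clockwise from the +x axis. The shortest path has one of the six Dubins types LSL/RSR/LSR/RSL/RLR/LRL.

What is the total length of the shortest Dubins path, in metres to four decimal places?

10.5175 m

Let ψ = atan2(Δy, Δx) = atan2(5.91, 2.98) = 63.2414° be the start→goal bearing.
Normalize: d = |goal − start| / ρ = 6.618799/1.53 = 4.326012, α = (θ_start − ψ) mod 360° = 349.9586° = 6.107930 rad, β = (θ_goal − ψ) mod 360° = 149.3586° = 2.606800 rad.
Common terms: sin α = -0.174359, cos α = 0.984682, sin β = 0.509663, cos β = -0.860374, cos(α−β) = -0.936060, d² = 18.714383. Work in radians in the unit-radius frame; every candidate has L = ρ·(t + p + q).
LSL: p² = 2 + d² − 2cos(α−β) + 2d(sin α − sin β) = 16.668324; p = √p² = 4.082686; φ = atan2(cos β − cos α, d + sin α − sin β) = -0.468919 rad; t = (φ − α) mod 2π = 5.989522 rad, q = (β − φ) mod 2π = 3.075719 rad → L = 1.53·(5.989522 + 4.082686 + 3.075719) = 1.53·13.147926 = 20.116327 m
RSR: p² = 2 + d² − 2cos(α−β) + 2d(sin β − sin α) = 28.504681; p = √p² = 5.338978; φ = atan2(cos α − cos β, d − sin α + sin β) = 0.352859 rad; t = (α − φ) mod 2π = 5.755071 rad, q = (φ − β) mod 2π = 4.029245 rad → L = 1.53·(5.755071 + 5.338978 + 4.029245) = 1.53·15.123293 = 23.138639 m
LSR: p² = d² − 2 + 2cos(α−β) + 2d(sin α + sin β) = 17.743319; p = √p² = 4.212282; φ = atan2(−cos α − cos β, d + sin α + sin β) − atan2(−2, p) = 0.416625 rad; t = (φ − α) mod 2π = 0.591880 rad, q = (φ − β) mod 2π = 4.093011 rad → L = 1.53·(0.591880 + 4.212282 + 4.093011) = 1.53·8.897173 = 13.612675 m
RSL: p² = d² − 2 + 2cos(α−β) − 2d(sin α + sin β) = 11.941210; p = √p² = 3.455606; φ = atan2(cos α + cos β, d − sin α − sin β) − atan2(2, p) = -0.493523 rad; t = (α − φ) mod 2π = 0.318268 rad, q = (β − φ) mod 2π = 3.100323 rad → L = 1.53·(0.318268 + 3.455606 + 3.100323) = 1.53·6.874197 = 10.517521 m
RLR: c = (6 − d² + 2cos(α−β) + 2d(sin α − sin β))/8 = -2.563085, |c| > 1 → infeasible
LRL: c = (6 − d² + 2cos(α−β) − 2d(sin α − sin β))/8 = -1.083540, |c| > 1 → infeasible
Shortest: RSL with L = 10.517521 m ≈ 10.5175 m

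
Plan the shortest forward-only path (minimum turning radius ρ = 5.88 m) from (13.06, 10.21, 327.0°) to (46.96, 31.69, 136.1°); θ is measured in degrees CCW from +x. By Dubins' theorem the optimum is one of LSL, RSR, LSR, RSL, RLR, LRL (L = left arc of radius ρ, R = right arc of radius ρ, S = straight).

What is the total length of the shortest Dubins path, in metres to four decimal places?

46.6835 m

Let ψ = atan2(Δy, Δx) = atan2(21.48, 33.90) = 32.3595° be the start→goal bearing.
Normalize: d = |goal − start| / ρ = 40.132286/5.88 = 6.825219, α = (θ_start − ψ) mod 360° = 294.6405° = 5.142447 rad, β = (θ_goal − ψ) mod 360° = 103.7405° = 1.810613 rad.
Common terms: sin α = -0.908942, cos α = 0.416923, sin β = 0.971381, cos β = -0.237525, cos(α−β) = -0.981959, d² = 46.583611. Work in radians in the unit-radius frame; every candidate has L = ρ·(t + p + q).
LSL: p² = 2 + d² − 2cos(α−β) + 2d(sin α − sin β) = 24.880295; p = √p² = 4.988015; φ = atan2(cos β − cos α, d + sin α − sin β) = -0.131583 rad; t = (φ − α) mod 2π = 1.009155 rad, q = (β − φ) mod 2π = 1.942197 rad → L = 5.88·(1.009155 + 4.988015 + 1.942197) = 5.88·7.939367 = 46.683477 m
RSR: p² = 2 + d² − 2cos(α−β) + 2d(sin β − sin α) = 76.214762; p = √p² = 8.730107; φ = atan2(cos α − cos β, d − sin α + sin β) = 0.075035 rad; t = (α − φ) mod 2π = 5.067412 rad, q = (φ − β) mod 2π = 4.547607 rad → L = 5.88·(5.067412 + 8.730107 + 4.547607) = 5.88·18.345125 = 107.869338 m
LSR: p² = d² − 2 + 2cos(α−β) + 2d(sin α + sin β) = 43.472024; p = √p² = 6.593332; φ = atan2(−cos α − cos β, d + sin α + sin β) − atan2(−2, p) = 0.268475 rad; t = (φ − α) mod 2π = 1.409213 rad, q = (φ − β) mod 2π = 4.741047 rad → L = 5.88·(1.409213 + 6.593332 + 4.741047) = 5.88·12.743592 = 74.932321 m
RSL: p² = d² − 2 + 2cos(α−β) − 2d(sin α + sin β) = 41.767363; p = √p² = 6.462767; φ = atan2(cos α + cos β, d − sin α − sin β) − atan2(2, p) = -0.273596 rad; t = (α − φ) mod 2π = 5.416043 rad, q = (β − φ) mod 2π = 2.084210 rad → L = 5.88·(5.416043 + 6.462767 + 2.084210) = 5.88·13.963020 = 82.102558 m
RLR: c = (6 − d² + 2cos(α−β) + 2d(sin α − sin β))/8 = -8.526845, |c| > 1 → infeasible
LRL: c = (6 − d² + 2cos(α−β) − 2d(sin α − sin β))/8 = -2.110037, |c| > 1 → infeasible
Shortest: LSL with L = 46.683477 m ≈ 46.6835 m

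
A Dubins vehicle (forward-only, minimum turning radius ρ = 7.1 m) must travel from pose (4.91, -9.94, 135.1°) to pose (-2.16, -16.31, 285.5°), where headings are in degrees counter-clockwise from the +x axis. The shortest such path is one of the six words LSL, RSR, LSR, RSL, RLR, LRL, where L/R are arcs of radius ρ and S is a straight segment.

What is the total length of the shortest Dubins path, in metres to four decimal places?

43.5577 m

Let ψ = atan2(Δy, Δx) = atan2(-6.37, -7.07) = -137.9815° be the start→goal bearing.
Normalize: d = |goal − start| / ρ = 9.516396/7.1 = 1.340338, α = (θ_start − ψ) mod 360° = 273.0815° = 4.766171 rad, β = (θ_goal − ψ) mod 360° = 63.4815° = 1.107961 rad.
Common terms: sin α = -0.998554, cos α = 0.053756, sin β = 0.894790, cos β = 0.446487, cos(α−β) = -0.869495, d² = 1.796505. Work in radians in the unit-radius frame; every candidate has L = ρ·(t + p + q).
LSL: p² = 2 + d² − 2cos(α−β) + 2d(sin α − sin β) = 0.460054; p = √p² = 0.678273; φ = atan2(cos β − cos α, d + sin α − sin β) = 2.524070 rad; t = (φ − α) mod 2π = 4.041085 rad, q = (β − φ) mod 2π = 4.867076 rad → L = 7.1·(4.041085 + 0.678273 + 4.867076) = 7.1·9.586434 = 68.063678 m
RSR: p² = 2 + d² − 2cos(α−β) + 2d(sin β − sin α) = 10.610935; p = √p² = 3.257443; φ = atan2(cos α − cos β, d − sin α + sin β) = -0.120858 rad; t = (α − φ) mod 2π = 4.887029 rad, q = (φ − β) mod 2π = 5.054366 rad → L = 7.1·(4.887029 + 3.257443 + 5.054366) = 7.1·13.198838 = 93.711753 m
LSR: p² = d² − 2 + 2cos(α−β) + 2d(sin α + sin β) = -2.220643 < 0 → infeasible
RSL: p² = d² − 2 + 2cos(α−β) − 2d(sin α + sin β) = -1.664327 < 0 → infeasible
RLR: c = (6 − d² + 2cos(α−β) + 2d(sin α − sin β))/8 = -0.326367; p = 2π − arccos c = 4.379932 rad; φ = atan2(cos α − cos β, d − sin α + sin β) = -0.120858 rad; t = (α − φ + p/2) mod 2π = 0.793810 rad, q = (α − β − t + p) mod 2π = 0.961147 rad → L = 7.1·(0.793810 + 4.379932 + 0.961147) = 7.1·6.134888 = 43.557705 m
LRL: c = (6 − d² + 2cos(α−β) − 2d(sin α − sin β))/8 = 0.942493; p = 2π − arccos c = 5.942402 rad; φ = atan2(cos β − cos α, d + sin α − sin β) = 2.524070 rad; t = (φ − α + p/2) mod 2π = 0.729101 rad, q = (β − α − t + p) mod 2π = 1.555091 rad → L = 7.1·(0.729101 + 5.942402 + 1.555091) = 7.1·8.226594 = 58.408819 m
Shortest: RLR with L = 43.557705 m ≈ 43.5577 m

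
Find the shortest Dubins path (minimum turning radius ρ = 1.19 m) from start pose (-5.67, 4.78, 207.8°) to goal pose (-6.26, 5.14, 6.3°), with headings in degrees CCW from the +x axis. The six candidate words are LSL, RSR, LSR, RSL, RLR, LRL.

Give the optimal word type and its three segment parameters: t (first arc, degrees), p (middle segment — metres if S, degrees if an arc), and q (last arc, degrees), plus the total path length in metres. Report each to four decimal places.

LRL: t = 50.9594°, p = 285.1736°, q = 32.7142°, L = 7.6607 m

Let ψ = atan2(Δy, Δx) = atan2(0.36, -0.59) = 148.6097° be the start→goal bearing.
Normalize: d = |goal − start| / ρ = 0.691158/1.19 = 0.580805, α = (θ_start − ψ) mod 360° = 59.1903° = 1.033065 rad, β = (θ_goal − ψ) mod 360° = 217.6903° = 3.799412 rad.
Common terms: sin α = 0.858873, cos α = 0.512189, sin β = -0.611393, cos β = -0.791327, cos(α−β) = -0.930418, d² = 0.337335. Work in radians in the unit-radius frame; every candidate has L = ρ·(t + p + q).
LSL: p² = 2 + d² − 2cos(α−β) + 2d(sin α − sin β) = 5.906046; p = √p² = 2.430236; φ = atan2(cos β − cos α, d + sin α − sin β) = -0.566135 rad; t = (φ − α) mod 2π = 4.683985 rad, q = (β − φ) mod 2π = 4.365547 rad → L = 1.19·(4.683985 + 2.430236 + 4.365547) = 1.19·11.479768 = 13.660924 m
RSR: p² = 2 + d² − 2cos(α−β) + 2d(sin β − sin α) = 2.490294; p = √p² = 1.578066; φ = atan2(cos α − cos β, d − sin α + sin β) = 2.169581 rad; t = (α − φ) mod 2π = 5.146669 rad, q = (φ − β) mod 2π = 4.653355 rad → L = 1.19·(5.146669 + 1.578066 + 4.653355) = 1.19·11.378090 = 13.539927 m
LSR: p² = d² − 2 + 2cos(α−β) + 2d(sin α + sin β) = -3.236024 < 0 → infeasible
RSL: p² = d² − 2 + 2cos(α−β) − 2d(sin α + sin β) = -3.810976 < 0 → infeasible
RLR: c = (6 − d² + 2cos(α−β) + 2d(sin α − sin β))/8 = 0.688713; p = 2π − arccos c = 5.472102 rad; φ = atan2(cos α − cos β, d − sin α + sin β) = 2.169581 rad; t = (α − φ + p/2) mod 2π = 1.599535 rad, q = (α − β − t + p) mod 2π = 1.106220 rad → L = 1.19·(1.599535 + 5.472102 + 1.106220) = 1.19·8.177857 = 9.731650 m
LRL: c = (6 − d² + 2cos(α−β) − 2d(sin α − sin β))/8 = 0.261744; p = 2π − arccos c = 4.977218 rad; φ = atan2(cos β − cos α, d + sin α − sin β) = -0.566135 rad; t = (φ − α + p/2) mod 2π = 0.889409 rad, q = (β − α − t + p) mod 2π = 0.570971 rad → L = 1.19·(0.889409 + 4.977218 + 0.570971) = 1.19·6.437597 = 7.660741 m
Shortest: LRL with L = 7.660741 m ≈ 7.6607 m
Convert LRL to answer units (arcs ×180/π): t = 0.889409·180/π = 50.9594°, p = 4.977218·180/π = 285.1736°, q = 0.570971·180/π = 32.7142°, L = 7.6607 m.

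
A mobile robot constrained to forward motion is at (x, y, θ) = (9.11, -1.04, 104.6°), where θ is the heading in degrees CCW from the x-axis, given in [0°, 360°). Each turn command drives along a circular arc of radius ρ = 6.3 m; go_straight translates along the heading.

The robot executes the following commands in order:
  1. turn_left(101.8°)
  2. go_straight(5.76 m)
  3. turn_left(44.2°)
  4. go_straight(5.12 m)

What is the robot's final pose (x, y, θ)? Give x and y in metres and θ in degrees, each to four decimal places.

set_pose: (x, y, θ) = (9.1100, -1.0400, 104.6000°), ρ = 6.3
turn_left(101.8°): centre at ρ to the left, rotate +101.8° → (0.2122, 3.0149, 206.4000°)
go_straight(5.76): x += 5.76·cos θ, y += 5.76·sin θ → (-4.9471, 0.4538, 206.4000°)
turn_left(44.2°): centre at ρ to the left, rotate +44.2° → (-8.0882, -3.0965, 250.6000°)
go_straight(5.12): x += 5.12·cos θ, y += 5.12·sin θ → (-9.7888, -7.9258, 250.6000°)

(-9.7888, -7.9258, 250.6000°)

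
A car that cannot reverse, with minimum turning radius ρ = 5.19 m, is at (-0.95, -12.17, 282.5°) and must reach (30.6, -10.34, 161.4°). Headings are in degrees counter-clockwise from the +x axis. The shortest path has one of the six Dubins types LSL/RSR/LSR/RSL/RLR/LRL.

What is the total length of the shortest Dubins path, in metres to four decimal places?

Let ψ = atan2(Δy, Δx) = atan2(1.83, 31.55) = 3.3196° be the start→goal bearing.
Normalize: d = |goal − start| / ρ = 31.603028/5.19 = 6.089215, α = (θ_start − ψ) mod 360° = 279.1804° = 4.872617 rad, β = (θ_goal − ψ) mod 360° = 158.0804° = 2.759023 rad.
Common terms: sin α = -0.987191, cos α = 0.159543, sin β = 0.373305, cos β = -0.927708, cos(α−β) = -0.516533, d² = 37.078545. Work in radians in the unit-radius frame; every candidate has L = ρ·(t + p + q).
LSL: p² = 2 + d² − 2cos(α−β) + 2d(sin α − sin β) = 23.542900; p = √p² = 4.852103; φ = atan2(cos β − cos α, d + sin α − sin β) = -0.225997 rad; t = (φ − α) mod 2π = 1.184571 rad, q = (β − φ) mod 2π = 2.985021 rad → L = 5.19·(1.184571 + 4.852103 + 2.985021) = 5.19·9.021694 = 46.822593 m
RSR: p² = 2 + d² − 2cos(α−β) + 2d(sin β − sin α) = 56.680323; p = √p² = 7.528634; φ = atan2(cos α − cos β, d − sin α + sin β) = 0.144922 rad; t = (α − φ) mod 2π = 4.727695 rad, q = (φ − β) mod 2π = 3.669084 rad → L = 5.19·(4.727695 + 7.528634 + 3.669084) = 5.19·15.925413 = 82.652891 m
LSR: p² = d² − 2 + 2cos(α−β) + 2d(sin α + sin β) = 26.569316; p = √p² = 5.154543; φ = atan2(−cos α − cos β, d + sin α + sin β) − atan2(−2, p) = 0.509511 rad; t = (φ − α) mod 2π = 1.920080 rad, q = (φ − β) mod 2π = 4.033673 rad → L = 5.19·(1.920080 + 5.154543 + 4.033673) = 5.19·11.108296 = 57.652057 m
RSL: p² = d² − 2 + 2cos(α−β) − 2d(sin α + sin β) = 41.521641; p = √p² = 6.443729; φ = atan2(cos α + cos β, d − sin α − sin β) − atan2(2, p) = -0.415052 rad; t = (α − φ) mod 2π = 5.287669 rad, q = (β − φ) mod 2π = 3.174076 rad → L = 5.19·(5.287669 + 6.443729 + 3.174076) = 5.19·14.905474 = 77.359408 m
RLR: c = (6 − d² + 2cos(α−β) + 2d(sin α − sin β))/8 = -6.085040, |c| > 1 → infeasible
LRL: c = (6 − d² + 2cos(α−β) − 2d(sin α − sin β))/8 = -1.942863, |c| > 1 → infeasible
Shortest: LSL with L = 46.822593 m ≈ 46.8226 m

46.8226 m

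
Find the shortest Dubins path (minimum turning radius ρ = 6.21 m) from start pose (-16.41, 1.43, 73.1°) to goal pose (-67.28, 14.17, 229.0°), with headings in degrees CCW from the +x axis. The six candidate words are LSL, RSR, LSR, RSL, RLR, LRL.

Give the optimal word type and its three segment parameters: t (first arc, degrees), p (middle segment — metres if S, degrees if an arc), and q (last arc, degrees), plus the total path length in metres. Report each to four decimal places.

Let ψ = atan2(Δy, Δx) = atan2(12.74, -50.87) = 165.9399° be the start→goal bearing.
Normalize: d = |goal − start| / ρ = 52.441057/6.21 = 8.444615, α = (θ_start − ψ) mod 360° = 267.1601° = 4.662823 rad, β = (θ_goal − ψ) mod 360° = 63.0601° = 1.100606 rad.
Common terms: sin α = -0.998772, cos α = -0.049545, sin β = 0.891482, cos β = 0.453056, cos(α−β) = -0.912834, d² = 71.311518. Work in radians in the unit-radius frame; every candidate has L = ρ·(t + p + q).
LSL: p² = 2 + d² − 2cos(α−β) + 2d(sin α − sin β) = 43.212252; p = √p² = 6.573603; φ = atan2(cos β − cos α, d + sin α − sin β) = 0.076532 rad; t = (φ − α) mod 2π = 1.696894 rad, q = (β − φ) mod 2π = 1.024074 rad → L = 6.21·(1.696894 + 6.573603 + 1.024074) = 6.21·9.294571 = 57.719286 m
RSR: p² = 2 + d² − 2cos(α−β) + 2d(sin β − sin α) = 107.062120; p = √p² = 10.347083; φ = atan2(cos α − cos β, d − sin α + sin β) = -0.048593 rad; t = (α − φ) mod 2π = 4.711417 rad, q = (φ − β) mod 2π = 5.133986 rad → L = 6.21·(4.711417 + 10.347083 + 5.133986) = 6.21·20.192485 = 125.395332 m
LSR: p² = d² − 2 + 2cos(α−β) + 2d(sin α + sin β) = 65.673809; p = √p² = 8.103938; φ = atan2(−cos α − cos β, d + sin α + sin β) − atan2(−2, p) = 0.193598 rad; t = (φ − α) mod 2π = 1.813960 rad, q = (φ − β) mod 2π = 5.376177 rad → L = 6.21·(1.813960 + 8.103938 + 5.376177) = 6.21·15.294076 = 94.976209 m
RSL: p² = d² − 2 + 2cos(α−β) − 2d(sin α + sin β) = 69.297889; p = √p² = 8.324535; φ = atan2(cos α + cos β, d − sin α − sin β) − atan2(2, p) = -0.188636 rad; t = (α − φ) mod 2π = 4.851459 rad, q = (β − φ) mod 2π = 1.289242 rad → L = 6.21·(4.851459 + 8.324535 + 1.289242) = 6.21·14.465237 = 89.829122 m
RLR: c = (6 − d² + 2cos(α−β) + 2d(sin α − sin β))/8 = -12.382765, |c| > 1 → infeasible
LRL: c = (6 − d² + 2cos(α−β) − 2d(sin α − sin β))/8 = -4.401531, |c| > 1 → infeasible
Shortest: LSL with L = 57.719286 m ≈ 57.7193 m
Convert LSL to answer units (arcs ×180/π): t = 1.696894·180/π = 97.2249°, p = ρ·p = 6.21·6.573603 = 40.8221 m, q = 1.024074·180/π = 58.6751°, L = 57.7193 m.

LSL: t = 97.2249°, p = 40.8221 m, q = 58.6751°, L = 57.7193 m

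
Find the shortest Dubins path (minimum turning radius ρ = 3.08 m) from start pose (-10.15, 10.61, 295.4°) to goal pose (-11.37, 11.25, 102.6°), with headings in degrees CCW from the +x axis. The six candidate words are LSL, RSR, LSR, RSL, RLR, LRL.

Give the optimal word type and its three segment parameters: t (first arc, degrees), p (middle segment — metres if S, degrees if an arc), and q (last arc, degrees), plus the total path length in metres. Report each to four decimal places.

Let ψ = atan2(Δy, Δx) = atan2(0.64, -1.22) = 152.3189° be the start→goal bearing.
Normalize: d = |goal − start| / ρ = 1.377679/3.08 = 0.447298, α = (θ_start − ψ) mod 360° = 143.0811° = 2.497236 rad, β = (θ_goal − ψ) mod 360° = 310.2811° = 5.415426 rad.
Common terms: sin α = 0.600685, cos α = -0.799486, sin β = -0.762882, cos β = 0.646538, cos(α−β) = -0.975149, d² = 0.200076. Work in radians in the unit-radius frame; every candidate has L = ρ·(t + p + q).
LSL: p² = 2 + d² − 2cos(α−β) + 2d(sin α − sin β) = 5.370217; p = √p² = 2.317373; φ = atan2(cos β − cos α, d + sin α − sin β) = 0.673842 rad; t = (φ − α) mod 2π = 4.459792 rad, q = (β − φ) mod 2π = 4.741584 rad → L = 3.08·(4.459792 + 2.317373 + 4.741584) = 3.08·11.518749 = 35.477746 m
RSR: p² = 2 + d² − 2cos(α−β) + 2d(sin β − sin α) = 2.930532; p = √p² = 1.711880; φ = atan2(cos α − cos β, d − sin α + sin β) = -2.135589 rad; t = (α − φ) mod 2π = 4.632825 rad, q = (φ − β) mod 2π = 5.015355 rad → L = 3.08·(4.632825 + 1.711880 + 5.015355) = 3.08·11.360060 = 34.988984 m
LSR: p² = d² − 2 + 2cos(α−β) + 2d(sin α + sin β) = -3.895324 < 0 → infeasible
RSL: p² = d² − 2 + 2cos(α−β) − 2d(sin α + sin β) = -3.605121 < 0 → infeasible
RLR: c = (6 − d² + 2cos(α−β) + 2d(sin α − sin β))/8 = 0.633683; p = 2π − arccos c = 5.398694 rad; φ = atan2(cos α − cos β, d − sin α + sin β) = -2.135589 rad; t = (α − φ + p/2) mod 2π = 1.048987 rad, q = (α − β − t + p) mod 2π = 1.431517 rad → L = 3.08·(1.048987 + 5.398694 + 1.431517) = 3.08·7.879198 = 24.267931 m
LRL: c = (6 − d² + 2cos(α−β) − 2d(sin α − sin β))/8 = 0.328723; p = 2π − arccos c = 5.047340 rad; φ = atan2(cos β − cos α, d + sin α − sin β) = 0.673842 rad; t = (φ − α + p/2) mod 2π = 0.700276 rad, q = (β − α − t + p) mod 2π = 0.982069 rad → L = 3.08·(0.700276 + 5.047340 + 0.982069) = 3.08·6.729685 = 20.727430 m
Shortest: LRL with L = 20.727430 m ≈ 20.7274 m
Convert LRL to answer units (arcs ×180/π): t = 0.700276·180/π = 40.1229°, p = 5.047340·180/π = 289.1913°, q = 0.982069·180/π = 56.2684°, L = 20.7274 m.

LRL: t = 40.1229°, p = 289.1913°, q = 56.2684°, L = 20.7274 m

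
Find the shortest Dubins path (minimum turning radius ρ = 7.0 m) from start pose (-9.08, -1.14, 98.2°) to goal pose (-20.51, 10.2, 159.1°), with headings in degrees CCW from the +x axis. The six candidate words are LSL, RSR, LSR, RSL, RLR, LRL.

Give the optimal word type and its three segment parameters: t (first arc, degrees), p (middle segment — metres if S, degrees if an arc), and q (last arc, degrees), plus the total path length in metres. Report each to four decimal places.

LSL: t = 42.1557°, p = 9.0890 m, q = 18.7443°, L = 16.5294 m

Let ψ = atan2(Δy, Δx) = atan2(11.34, -11.43) = 135.2265° be the start→goal bearing.
Normalize: d = |goal − start| / ρ = 16.100947/7.0 = 2.300135, α = (θ_start − ψ) mod 360° = 322.9735° = 5.636952 rad, β = (θ_goal − ψ) mod 360° = 23.8735° = 0.416672 rad.
Common terms: sin α = -0.602184, cos α = 0.798357, sin β = 0.404719, cos β = 0.914441, cos(α−β) = 0.486335, d² = 5.290622. Work in radians in the unit-radius frame; every candidate has L = ρ·(t + p + q).
LSL: p² = 2 + d² − 2cos(α−β) + 2d(sin α − sin β) = 1.685925; p = √p² = 1.298432; φ = atan2(cos β − cos α, d + sin α − sin β) = 0.089522 rad; t = (φ − α) mod 2π = 0.735756 rad, q = (β − φ) mod 2π = 0.327149 rad → L = 7.0·(0.735756 + 1.298432 + 0.327149) = 7.0·2.361337 = 16.529361 m
RSR: p² = 2 + d² − 2cos(α−β) + 2d(sin β − sin α) = 10.949978; p = √p² = 3.309075; φ = atan2(cos α − cos β, d − sin α + sin β) = -0.035088 rad; t = (α − φ) mod 2π = 5.672039 rad, q = (φ − β) mod 2π = 5.831426 rad → L = 7.0·(5.672039 + 3.309075 + 5.831426) = 7.0·14.812540 = 103.687782 m
LSR: p² = d² − 2 + 2cos(α−β) + 2d(sin α + sin β) = 3.354903; p = √p² = 1.831639; φ = atan2(−cos α − cos β, d + sin α + sin β) − atan2(−2, p) = 0.145740 rad; t = (φ − α) mod 2π = 0.791974 rad, q = (φ − β) mod 2π = 6.012253 rad → L = 7.0·(0.791974 + 1.831639 + 6.012253) = 7.0·8.635866 = 60.451065 m
RSL: p² = d² − 2 + 2cos(α−β) − 2d(sin α + sin β) = 5.171684; p = √p² = 2.274134; φ = atan2(cos α + cos β, d − sin α − sin β) − atan2(2, p) = -0.120231 rad; t = (α − φ) mod 2π = 5.757183 rad, q = (β − φ) mod 2π = 0.536903 rad → L = 7.0·(5.757183 + 2.274134 + 0.536903) = 7.0·8.568219 = 59.977535 m
RLR: c = (6 − d² + 2cos(α−β) + 2d(sin α − sin β))/8 = -0.368747; p = 2π − arccos c = 4.334728 rad; φ = atan2(cos α − cos β, d − sin α + sin β) = -0.035088 rad; t = (α − φ + p/2) mod 2π = 1.556218 rad, q = (α − β − t + p) mod 2π = 1.715605 rad → L = 7.0·(1.556218 + 4.334728 + 1.715605) = 7.0·7.606550 = 53.245853 m
LRL: c = (6 − d² + 2cos(α−β) − 2d(sin α − sin β))/8 = 0.789259; p = 2π − arccos c = 5.621991 rad; φ = atan2(cos β − cos α, d + sin α − sin β) = 0.089522 rad; t = (φ − α + p/2) mod 2π = 3.546752 rad, q = (β − α − t + p) mod 2π = 3.138145 rad → L = 7.0·(3.546752 + 5.621991 + 3.138145) = 7.0·12.306887 = 86.148212 m
Shortest: LSL with L = 16.529361 m ≈ 16.5294 m
Convert LSL to answer units (arcs ×180/π): t = 0.735756·180/π = 42.1557°, p = ρ·p = 7.0·1.298432 = 9.0890 m, q = 0.327149·180/π = 18.7443°, L = 16.5294 m.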